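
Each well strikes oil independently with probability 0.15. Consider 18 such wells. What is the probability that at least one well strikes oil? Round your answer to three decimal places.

0.946

P(at least one) = 1 − P(none) = 1 − (1 − 0.15)^18
= 1 − 0.05365 = 0.94635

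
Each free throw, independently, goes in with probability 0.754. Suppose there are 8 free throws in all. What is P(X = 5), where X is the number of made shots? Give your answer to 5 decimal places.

0.20317

X ~ Binomial(n=8, p=0.754).
P(X=5) = C(8,5) · p^5 · (1−p)^3
= 56 · 0.2437 · 0.014887 = 0.2031656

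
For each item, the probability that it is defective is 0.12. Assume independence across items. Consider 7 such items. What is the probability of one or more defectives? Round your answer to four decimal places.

P(at least one) = 1 − P(none) = 1 − (1 − 0.12)^7
= 1 − 0.408676 = 0.591324

0.5913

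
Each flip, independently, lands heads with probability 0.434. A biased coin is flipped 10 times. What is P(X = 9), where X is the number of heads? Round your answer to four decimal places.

X ~ Binomial(n=10, p=0.434).
P(X=9) = C(10,9) · p^9 · (1−p)^1
= 10 · 0.00054627 · 0.566 = 0.003092

0.0031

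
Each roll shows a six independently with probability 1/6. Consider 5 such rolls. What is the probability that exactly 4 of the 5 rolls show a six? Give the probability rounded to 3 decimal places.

X ~ Binomial(n=5, p=0.166667).
P(X=4) = C(5,4) · p^4 · (1−p)^1
= 5 · 0.0007716 · 0.83333 = 0.00322

0.003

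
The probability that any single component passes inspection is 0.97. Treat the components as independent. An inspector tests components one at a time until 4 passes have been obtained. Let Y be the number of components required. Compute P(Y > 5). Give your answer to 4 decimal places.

Needing more than 5 components ⇔ fewer than 4 successes in the first 5. With X ~ Binomial(5, 0.97), P(Y > 5) = P(X ≤ 3).
  k=0: C(5,0)·0.97^0·0.03^5 = 0.000000
  k=1: C(5,1)·0.97^1·0.03^4 = 0.000004
  k=2: C(5,2)·0.97^2·0.03^3 = 0.000254
  k=3: C(5,3)·0.97^3·0.03^2 = 0.008214
P(X ≤ 3) = 0.008472

0.0085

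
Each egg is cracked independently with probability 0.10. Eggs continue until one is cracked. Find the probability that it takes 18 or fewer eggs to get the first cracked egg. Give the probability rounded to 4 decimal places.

0.8499

Y = number of eggs to the first success; geometric, p = 0.10.
P(Y ≤ 18) = 1 − (1−p)^18 = 1 − 0.150095 = 0.849905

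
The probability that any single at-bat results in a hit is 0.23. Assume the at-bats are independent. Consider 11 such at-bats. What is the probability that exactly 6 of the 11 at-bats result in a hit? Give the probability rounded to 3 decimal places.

X ~ Binomial(n=11, p=0.23).
P(X=6) = C(11,6) · p^6 · (1−p)^5
= 462 · 0.00014804 · 0.27068 = 0.01851

0.019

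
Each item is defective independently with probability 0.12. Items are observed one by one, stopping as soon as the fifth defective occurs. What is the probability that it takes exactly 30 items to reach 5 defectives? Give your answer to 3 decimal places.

0.024

Y = trial on which the fifth success occurs; negative binomial, r=5, p=0.12.
P(Y=30) = C(29,4) · p^5 · (1−p)^25
= 23751 · 2.4883e-05 · 0.040932 = 0.02419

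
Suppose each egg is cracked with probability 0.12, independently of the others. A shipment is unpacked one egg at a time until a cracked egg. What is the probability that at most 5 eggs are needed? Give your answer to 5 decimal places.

Y = number of eggs to the first success; geometric, p = 0.12.
P(Y ≤ 5) = 1 − (1−p)^5 = 1 − 0.5277319 = 0.4722681

0.47227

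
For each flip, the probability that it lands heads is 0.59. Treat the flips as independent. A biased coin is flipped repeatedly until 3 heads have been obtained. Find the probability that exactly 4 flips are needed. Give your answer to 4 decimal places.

0.2526

Y = trial on which the third success occurs; negative binomial, r=3, p=0.59.
P(Y=4) = C(3,2) · p^3 · (1−p)^1
= 3 · 0.20538 · 0.41 = 0.252616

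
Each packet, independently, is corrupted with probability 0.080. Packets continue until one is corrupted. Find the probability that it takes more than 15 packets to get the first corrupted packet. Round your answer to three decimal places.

Y = number of packets to the first success; geometric, p = 0.08.
P(Y > 15) = P(first 15 all fail) = (1−p)^15 = 0.28630

0.286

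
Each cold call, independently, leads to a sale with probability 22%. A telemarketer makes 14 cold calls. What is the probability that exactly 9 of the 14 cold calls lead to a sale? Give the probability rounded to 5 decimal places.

X ~ Binomial(n=14, p=0.22).
P(X=9) = C(14,9) · p^9 · (1−p)^5
= 2002 · 1.2073e-06 · 0.28872 = 0.0006978

0.00070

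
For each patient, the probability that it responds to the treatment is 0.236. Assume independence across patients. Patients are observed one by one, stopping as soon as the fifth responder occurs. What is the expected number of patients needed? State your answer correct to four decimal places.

Y = total patients until the fifth success; negative binomial with r=5, p=0.236.
E[Y] = r / p = 5 / 0.236 = 21.186441

21.1864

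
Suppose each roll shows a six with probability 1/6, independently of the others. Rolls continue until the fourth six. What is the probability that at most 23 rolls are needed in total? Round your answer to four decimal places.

0.5488

Finishing within 23 rolls ⇔ at least 4 successes in the first 23. With X ~ Binomial(23, 0.166667), P(Y ≤ 23) = 1 − P(X ≤ 3).
  k=0: C(23,0)·0.166667^0·0.833333^23 = 0.015095
  k=1: C(23,1)·0.166667^1·0.833333^22 = 0.069437
  k=2: C(23,2)·0.166667^2·0.833333^21 = 0.152761
  k=3: C(23,3)·0.166667^3·0.833333^20 = 0.213865
1 − 0.451158 = 0.548842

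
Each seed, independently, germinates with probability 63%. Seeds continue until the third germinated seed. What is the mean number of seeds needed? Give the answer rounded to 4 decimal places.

Y = total seeds until the third success; negative binomial with r=3, p=0.63.
E[Y] = r / p = 3 / 0.63 = 4.761905

4.7619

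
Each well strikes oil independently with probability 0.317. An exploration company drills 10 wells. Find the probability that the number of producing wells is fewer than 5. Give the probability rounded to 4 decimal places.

X ~ Binomial(10, 0.317); P(X ≤ 4) = Σ C(10,k) p^k (1−p)^(10−k) over k:
  k=0: C(10,0)·0.317^0·0.683^10 = 0.022091
  k=1: C(10,1)·0.317^1·0.683^9 = 0.102529
  k=2: C(10,2)·0.317^2·0.683^8 = 0.214139
  k=3: C(10,3)·0.317^3·0.683^7 = 0.265035
  k=4: C(10,4)·0.317^4·0.683^6 = 0.215269
Total = 0.819063

0.8191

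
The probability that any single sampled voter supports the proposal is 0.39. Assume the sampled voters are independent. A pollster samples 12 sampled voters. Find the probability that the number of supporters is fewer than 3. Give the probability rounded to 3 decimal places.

X ~ Binomial(12, 0.39); P(X ≤ 2) = Σ C(12,k) p^k (1−p)^(12−k) over k:
  k=0: C(12,0)·0.39^0·0.61^12 = 0.00265
  k=1: C(12,1)·0.39^1·0.61^11 = 0.02036
  k=2: C(12,2)·0.39^2·0.61^10 = 0.07161
Total = 0.09463

0.095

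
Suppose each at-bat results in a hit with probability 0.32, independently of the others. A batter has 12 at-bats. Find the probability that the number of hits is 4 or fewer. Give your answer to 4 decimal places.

X ~ Binomial(12, 0.32); P(X ≤ 4) = Σ C(12,k) p^k (1−p)^(12−k) over k:
  k=0: C(12,0)·0.32^0·0.68^12 = 0.009775
  k=1: C(12,1)·0.32^1·0.68^11 = 0.055199
  k=2: C(12,2)·0.32^2·0.68^10 = 0.142867
  k=3: C(12,3)·0.32^3·0.68^9 = 0.224106
  k=4: C(12,4)·0.32^4·0.68^8 = 0.237288
Total = 0.669235

0.6692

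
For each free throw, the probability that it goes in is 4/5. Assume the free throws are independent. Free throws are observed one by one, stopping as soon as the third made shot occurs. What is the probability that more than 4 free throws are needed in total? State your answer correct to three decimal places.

0.181

Needing more than 4 free throws ⇔ fewer than 3 successes in the first 4. With X ~ Binomial(4, 0.80), P(Y > 4) = P(X ≤ 2).
  k=0: C(4,0)·0.80^0·0.20^4 = 0.00160
  k=1: C(4,1)·0.80^1·0.20^3 = 0.02560
  k=2: C(4,2)·0.80^2·0.20^2 = 0.15360
P(X ≤ 2) = 0.18080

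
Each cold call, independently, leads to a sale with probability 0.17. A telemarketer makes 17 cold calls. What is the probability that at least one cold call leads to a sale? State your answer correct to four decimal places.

P(at least one) = 1 − P(none) = 1 − (1 − 0.17)^17
= 1 − 0.042104 = 0.957896

0.9579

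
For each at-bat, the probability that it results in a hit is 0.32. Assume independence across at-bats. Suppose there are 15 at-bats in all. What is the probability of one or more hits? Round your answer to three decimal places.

0.997

P(at least one) = 1 − P(none) = 1 − (1 − 0.32)^15
= 1 − 0.00307 = 0.99693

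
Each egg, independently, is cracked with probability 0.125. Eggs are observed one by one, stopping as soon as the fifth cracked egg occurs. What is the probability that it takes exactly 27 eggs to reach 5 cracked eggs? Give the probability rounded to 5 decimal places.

0.02418

Y = trial on which the fifth success occurs; negative binomial, r=5, p=0.125.
P(Y=27) = C(26,4) · p^5 · (1−p)^22
= 14950 · 3.0518e-05 · 0.052988 = 0.0241751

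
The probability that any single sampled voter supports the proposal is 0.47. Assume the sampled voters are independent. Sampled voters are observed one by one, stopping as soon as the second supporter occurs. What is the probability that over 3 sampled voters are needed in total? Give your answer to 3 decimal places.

0.545

Needing more than 3 sampled voters ⇔ fewer than 2 successes in the first 3. With X ~ Binomial(3, 0.47), P(Y > 3) = P(X ≤ 1).
  k=0: C(3,0)·0.47^0·0.53^3 = 0.14888
  k=1: C(3,1)·0.47^1·0.53^2 = 0.39607
P(X ≤ 1) = 0.54495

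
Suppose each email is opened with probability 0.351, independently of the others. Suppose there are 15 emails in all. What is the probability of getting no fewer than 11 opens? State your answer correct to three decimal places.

X ~ Binomial(15, 0.351); P(X ≥ 11) = Σ C(15,k) p^k (1−p)^(15−k) over k:
  k=11: C(15,11)·0.351^11·0.649^4 = 0.00241
  k=12: C(15,12)·0.351^12·0.649^3 = 0.00043
  k=13: C(15,13)·0.351^13·0.649^2 = 0.00005
  k=14: C(15,14)·0.351^14·0.649^1 = 0.00000
  k=15: C(15,15)·0.351^15·0.649^0 = 0.00000
Total = 0.00291

0.003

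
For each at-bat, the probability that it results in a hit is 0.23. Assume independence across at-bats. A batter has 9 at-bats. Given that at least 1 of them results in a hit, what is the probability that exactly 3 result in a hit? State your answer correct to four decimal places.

0.2354

X ~ Binomial(9, 0.23). Want P(X=3 | X≥1) = P(X=3) / P(X≥1).
P(X=3) = C(9,3)·0.23^3·0.77^6 = 0.213014
P(X≥1) = 1 − 0.095152 = 0.904848
Ratio = 0.213014 / 0.904848 = 0.235414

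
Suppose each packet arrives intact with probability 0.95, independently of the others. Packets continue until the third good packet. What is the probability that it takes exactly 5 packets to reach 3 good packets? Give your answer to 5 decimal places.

0.01286

Y = trial on which the third success occurs; negative binomial, r=3, p=0.95.
P(Y=5) = C(4,2) · p^3 · (1−p)^2
= 6 · 0.85737 · 0.0025 = 0.0128606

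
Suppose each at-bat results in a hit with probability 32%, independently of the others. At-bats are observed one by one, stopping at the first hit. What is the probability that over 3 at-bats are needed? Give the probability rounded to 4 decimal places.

Y = number of at-bats to the first success; geometric, p = 0.32.
P(Y > 3) = P(first 3 all fail) = (1−p)^3 = 0.314432

0.3144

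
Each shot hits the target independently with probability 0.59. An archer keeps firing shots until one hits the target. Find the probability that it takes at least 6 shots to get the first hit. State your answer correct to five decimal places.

0.01159

Y = number of shots to the first success; geometric, p = 0.59.
P(Y > 5) = P(first 5 all fail) = (1−p)^5 = 0.0115856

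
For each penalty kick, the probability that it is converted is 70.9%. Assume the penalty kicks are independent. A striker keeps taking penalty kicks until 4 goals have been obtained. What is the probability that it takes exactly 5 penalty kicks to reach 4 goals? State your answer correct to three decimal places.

Y = trial on which the fourth success occurs; negative binomial, r=4, p=0.709.
P(Y=5) = C(4,3) · p^4 · (1−p)^1
= 4 · 0.25269 · 0.291 = 0.29413

0.294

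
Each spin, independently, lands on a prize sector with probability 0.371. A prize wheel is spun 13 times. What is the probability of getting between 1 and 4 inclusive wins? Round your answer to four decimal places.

X ~ Binomial(13, 0.371); P(1 ≤ X ≤ 4) = Σ C(13,k) p^k (1−p)^(13−k) over k:
  k=1: C(13,1)·0.371^1·0.629^12 = 0.018498
  k=2: C(13,2)·0.371^2·0.629^11 = 0.065464
  k=3: C(13,3)·0.371^3·0.629^10 = 0.141577
  k=4: C(13,4)·0.371^4·0.629^9 = 0.208765
Total = 0.434304

0.4343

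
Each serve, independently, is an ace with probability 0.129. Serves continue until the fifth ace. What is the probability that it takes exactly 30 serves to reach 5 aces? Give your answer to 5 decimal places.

Y = trial on which the fifth success occurs; negative binomial, r=5, p=0.129.
P(Y=30) = C(29,4) · p^5 · (1−p)^25
= 23751 · 3.5723e-05 · 0.031656 = 0.0268587

0.02686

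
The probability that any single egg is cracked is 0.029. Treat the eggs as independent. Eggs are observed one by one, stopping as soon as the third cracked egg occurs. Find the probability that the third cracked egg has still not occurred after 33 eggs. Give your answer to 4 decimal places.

0.9302

Needing more than 33 eggs ⇔ fewer than 3 successes in the first 33. With X ~ Binomial(33, 0.029), P(Y > 33) = P(X ≤ 2).
  k=0: C(33,0)·0.029^0·0.971^33 = 0.378647
  k=1: C(33,1)·0.029^1·0.971^32 = 0.373188
  k=2: C(33,2)·0.029^2·0.971^31 = 0.178331
P(X ≤ 2) = 0.930165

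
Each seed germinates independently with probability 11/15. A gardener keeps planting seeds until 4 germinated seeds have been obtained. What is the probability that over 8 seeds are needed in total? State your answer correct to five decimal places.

0.03578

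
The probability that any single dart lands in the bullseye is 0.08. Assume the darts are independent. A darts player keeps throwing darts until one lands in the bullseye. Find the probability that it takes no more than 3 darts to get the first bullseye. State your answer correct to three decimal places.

Y = number of darts to the first success; geometric, p = 0.08.
P(Y ≤ 3) = 1 − (1−p)^3 = 1 − 0.77869 = 0.22131

0.221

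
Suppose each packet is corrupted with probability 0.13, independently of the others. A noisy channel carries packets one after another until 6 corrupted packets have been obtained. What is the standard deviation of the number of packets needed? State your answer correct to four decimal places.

17.5749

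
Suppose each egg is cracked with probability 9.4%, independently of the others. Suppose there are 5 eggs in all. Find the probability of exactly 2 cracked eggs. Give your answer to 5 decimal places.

0.06571

X ~ Binomial(n=5, p=0.094).
P(X=2) = C(5,2) · p^2 · (1−p)^3
= 10 · 0.008836 · 0.74368 = 0.0657113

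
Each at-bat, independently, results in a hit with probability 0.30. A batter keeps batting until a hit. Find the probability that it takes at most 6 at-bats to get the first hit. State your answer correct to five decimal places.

Y = number of at-bats to the first success; geometric, p = 0.30.
P(Y ≤ 6) = 1 − (1−p)^6 = 1 − 0.1176490 = 0.8823510

0.88235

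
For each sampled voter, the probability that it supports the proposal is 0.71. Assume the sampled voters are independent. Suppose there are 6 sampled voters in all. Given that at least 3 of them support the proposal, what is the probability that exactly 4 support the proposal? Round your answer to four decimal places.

X ~ Binomial(6, 0.71). Want P(X=4 | X≥3) = P(X=4) / P(X≥3).
P(X=4) = C(6,4)·0.71^4·0.29^2 = 0.320568
P(X≥3) = 1 − 0.000595 − 0.008738 − 0.053481 = 0.937186
Ratio = 0.320568 / 0.937186 = 0.342054

0.3421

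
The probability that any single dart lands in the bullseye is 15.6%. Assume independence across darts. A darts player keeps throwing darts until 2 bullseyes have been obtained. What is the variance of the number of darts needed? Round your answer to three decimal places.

69.362

Y = total darts until the second success; negative binomial with r=2, p=0.156.
Var(Y) = r(1−p)/p² = 2·0.844 / 0.156² = 69.36226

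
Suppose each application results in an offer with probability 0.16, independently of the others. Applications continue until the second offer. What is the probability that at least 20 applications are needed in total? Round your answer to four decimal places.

0.1682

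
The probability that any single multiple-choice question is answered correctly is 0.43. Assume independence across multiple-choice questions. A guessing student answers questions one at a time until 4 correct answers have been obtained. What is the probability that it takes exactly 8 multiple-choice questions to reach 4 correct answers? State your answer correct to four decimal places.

0.1263

Y = trial on which the fourth success occurs; negative binomial, r=4, p=0.43.
P(Y=8) = C(7,3) · p^4 · (1−p)^4
= 35 · 0.034188 · 0.10556 = 0.126311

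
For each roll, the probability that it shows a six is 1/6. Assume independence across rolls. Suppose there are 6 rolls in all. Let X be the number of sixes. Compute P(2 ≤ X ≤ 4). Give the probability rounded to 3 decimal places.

X ~ Binomial(6, 0.166667); P(2 ≤ X ≤ 4) = Σ C(6,k) p^k (1−p)^(6−k) over k:
  k=2: C(6,2)·0.166667^2·0.833333^4 = 0.20094
  k=3: C(6,3)·0.166667^3·0.833333^3 = 0.05358
  k=4: C(6,4)·0.166667^4·0.833333^2 = 0.00804
Total = 0.26256

0.263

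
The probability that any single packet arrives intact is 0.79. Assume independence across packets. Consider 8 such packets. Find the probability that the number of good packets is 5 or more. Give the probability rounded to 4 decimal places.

X ~ Binomial(8, 0.79); P(X ≥ 5) = Σ C(8,k) p^k (1−p)^(8−k) over k:
  k=5: C(8,5)·0.79^5·0.21^3 = 0.159581
  k=6: C(8,6)·0.79^6·0.21^2 = 0.300164
  k=7: C(8,7)·0.79^7·0.21^1 = 0.322626
  k=8: C(8,8)·0.79^8·0.21^0 = 0.151711
Total = 0.934082

0.9341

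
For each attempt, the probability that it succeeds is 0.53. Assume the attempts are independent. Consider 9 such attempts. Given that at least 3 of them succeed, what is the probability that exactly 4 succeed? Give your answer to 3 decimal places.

0.244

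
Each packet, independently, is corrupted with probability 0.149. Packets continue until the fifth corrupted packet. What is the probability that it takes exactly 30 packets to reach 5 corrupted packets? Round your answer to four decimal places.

0.0309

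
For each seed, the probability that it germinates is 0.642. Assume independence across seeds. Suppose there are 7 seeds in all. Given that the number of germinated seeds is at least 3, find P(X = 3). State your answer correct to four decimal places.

0.1620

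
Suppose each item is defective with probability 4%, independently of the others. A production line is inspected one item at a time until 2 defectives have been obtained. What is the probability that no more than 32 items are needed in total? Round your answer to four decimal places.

0.3681

Finishing within 32 items ⇔ at least 2 successes in the first 32. With X ~ Binomial(32, 0.04), P(Y ≤ 32) = 1 − P(X ≤ 1).
  k=0: C(32,0)·0.04^0·0.96^32 = 0.270819
  k=1: C(32,1)·0.04^1·0.96^31 = 0.361092
1 − 0.631911 = 0.368089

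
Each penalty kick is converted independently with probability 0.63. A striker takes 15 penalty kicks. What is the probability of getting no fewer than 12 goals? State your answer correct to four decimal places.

0.1351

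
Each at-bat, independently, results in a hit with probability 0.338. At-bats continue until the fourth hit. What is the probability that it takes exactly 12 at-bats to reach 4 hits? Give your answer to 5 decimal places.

0.07944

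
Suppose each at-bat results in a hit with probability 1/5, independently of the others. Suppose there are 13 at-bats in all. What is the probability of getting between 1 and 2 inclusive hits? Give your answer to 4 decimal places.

X ~ Binomial(13, 0.20); P(1 ≤ X ≤ 2) = Σ C(13,k) p^k (1−p)^(13−k) over k:
  k=1: C(13,1)·0.20^1·0.80^12 = 0.178671
  k=2: C(13,2)·0.20^2·0.80^11 = 0.268006
Total = 0.446677

0.4467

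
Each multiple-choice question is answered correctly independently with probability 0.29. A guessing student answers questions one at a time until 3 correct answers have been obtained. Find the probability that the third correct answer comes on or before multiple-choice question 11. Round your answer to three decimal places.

0.661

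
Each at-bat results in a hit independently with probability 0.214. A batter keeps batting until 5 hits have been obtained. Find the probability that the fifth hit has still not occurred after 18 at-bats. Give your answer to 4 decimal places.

Needing more than 18 at-bats ⇔ fewer than 5 successes in the first 18. With X ~ Binomial(18, 0.214), P(Y > 18) = P(X ≤ 4).
  k=0: C(18,0)·0.214^0·0.786^18 = 0.013110
  k=1: C(18,1)·0.214^1·0.786^17 = 0.064249
  k=2: C(18,2)·0.214^2·0.786^16 = 0.148689
  k=3: C(18,3)·0.214^3·0.786^15 = 0.215908
  k=4: C(18,4)·0.214^4·0.786^14 = 0.220441
P(X ≤ 4) = 0.662398

0.6624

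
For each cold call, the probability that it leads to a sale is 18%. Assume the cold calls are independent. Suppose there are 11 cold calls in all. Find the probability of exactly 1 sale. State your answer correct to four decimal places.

X ~ Binomial(n=11, p=0.18).
P(X=1) = C(11,1) · p^1 · (1−p)^10
= 11 · 0.18 · 0.13745 = 0.272147

0.2721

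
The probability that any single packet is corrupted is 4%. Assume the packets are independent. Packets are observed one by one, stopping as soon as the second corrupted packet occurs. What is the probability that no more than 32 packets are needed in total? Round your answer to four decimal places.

0.3681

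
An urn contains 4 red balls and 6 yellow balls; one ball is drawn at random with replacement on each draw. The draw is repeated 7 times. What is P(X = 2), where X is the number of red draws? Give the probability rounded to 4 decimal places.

0.2613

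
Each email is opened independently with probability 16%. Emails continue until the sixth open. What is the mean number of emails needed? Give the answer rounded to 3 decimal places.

37.500

Y = total emails until the sixth success; negative binomial with r=6, p=0.16.
E[Y] = r / p = 6 / 0.16 = 37.50000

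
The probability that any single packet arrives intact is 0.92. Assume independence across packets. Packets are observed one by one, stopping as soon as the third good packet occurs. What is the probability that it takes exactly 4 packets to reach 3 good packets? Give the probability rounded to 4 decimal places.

Y = trial on which the third success occurs; negative binomial, r=3, p=0.92.
P(Y=4) = C(3,2) · p^3 · (1−p)^1
= 3 · 0.77869 · 0.08 = 0.186885

0.1869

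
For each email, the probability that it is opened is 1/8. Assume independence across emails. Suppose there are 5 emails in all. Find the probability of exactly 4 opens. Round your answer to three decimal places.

0.001

X ~ Binomial(n=5, p=0.125).
P(X=4) = C(5,4) · p^4 · (1−p)^1
= 5 · 0.00024414 · 0.875 = 0.00107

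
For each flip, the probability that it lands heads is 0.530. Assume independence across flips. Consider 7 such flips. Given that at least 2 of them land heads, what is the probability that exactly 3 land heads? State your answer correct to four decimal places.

X ~ Binomial(7, 0.53). Want P(X=3 | X≥2) = P(X=3) / P(X≥2).
P(X=3) = C(7,3)·0.53^3·0.47^4 = 0.254265
P(X≥2) = 1 − 0.005066 − 0.039991 = 0.954943
Ratio = 0.254265 / 0.954943 = 0.266262

0.2663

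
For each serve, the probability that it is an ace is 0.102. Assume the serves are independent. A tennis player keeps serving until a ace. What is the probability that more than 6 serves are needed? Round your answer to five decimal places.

Y = number of serves to the first success; geometric, p = 0.102.
P(Y > 6) = P(first 6 all fail) = (1−p)^6 = 0.5243944

0.52439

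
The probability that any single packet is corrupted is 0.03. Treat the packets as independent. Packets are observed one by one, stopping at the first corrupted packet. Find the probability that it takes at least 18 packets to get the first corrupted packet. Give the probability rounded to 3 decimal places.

Y = number of packets to the first success; geometric, p = 0.03.
P(Y > 17) = P(first 17 all fail) = (1−p)^17 = 0.59583

0.596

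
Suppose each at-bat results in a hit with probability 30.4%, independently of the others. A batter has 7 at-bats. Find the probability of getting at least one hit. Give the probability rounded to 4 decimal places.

0.9209

P(at least one) = 1 − P(none) = 1 − (1 − 0.304)^7
= 1 − 0.079116 = 0.920884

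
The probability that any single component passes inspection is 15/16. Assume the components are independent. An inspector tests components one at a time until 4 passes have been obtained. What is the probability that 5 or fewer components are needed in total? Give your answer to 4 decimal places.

0.9656

Finishing within 5 components ⇔ at least 4 successes in the first 5. With X ~ Binomial(5, 0.9375), P(Y ≤ 5) = 1 − P(X ≤ 3).
  k=0: C(5,0)·0.9375^0·0.0625^5 = 0.000001
  k=1: C(5,1)·0.9375^1·0.0625^4 = 0.000072
  k=2: C(5,2)·0.9375^2·0.0625^3 = 0.002146
  k=3: C(5,3)·0.9375^3·0.0625^2 = 0.032187
1 − 0.034405 = 0.965595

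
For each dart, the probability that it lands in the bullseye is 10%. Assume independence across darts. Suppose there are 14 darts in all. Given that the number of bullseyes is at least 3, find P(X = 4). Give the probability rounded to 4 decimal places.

X ~ Binomial(14, 0.10). Want P(X=4 | X≥3) = P(X=4) / P(X≥3).
P(X=4) = C(14,4)·0.10^4·0.90^10 = 0.034903
P(X≥3) = 1 − 0.228768 − 0.355861 − 0.257011 = 0.158360
Ratio = 0.034903 / 0.158360 = 0.220401

0.2204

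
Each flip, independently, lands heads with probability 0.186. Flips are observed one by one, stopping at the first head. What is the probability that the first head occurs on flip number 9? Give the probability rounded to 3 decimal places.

0.036

Geometric (trials to first success), p = 0.186.
P(Y = 9) = (1−p)^8 · p = 0.19275 · 0.186 = 0.03585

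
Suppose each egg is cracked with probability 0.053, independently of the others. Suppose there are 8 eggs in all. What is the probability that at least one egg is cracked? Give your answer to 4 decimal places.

P(at least one) = 1 − P(none) = 1 − (1 − 0.053)^8
= 1 − 0.646844 = 0.353156

0.3532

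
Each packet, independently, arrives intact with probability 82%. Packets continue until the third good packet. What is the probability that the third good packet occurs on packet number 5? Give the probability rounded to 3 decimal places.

Y = trial on which the third success occurs; negative binomial, r=3, p=0.82.
P(Y=5) = C(4,2) · p^3 · (1−p)^2
= 6 · 0.55137 · 0.0324 = 0.10719

0.107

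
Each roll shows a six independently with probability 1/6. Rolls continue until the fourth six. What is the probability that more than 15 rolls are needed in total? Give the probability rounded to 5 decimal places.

0.76848

Needing more than 15 rolls ⇔ fewer than 4 successes in the first 15. With X ~ Binomial(15, 0.166667), P(Y > 15) = P(X ≤ 3).
  k=0: C(15,0)·0.166667^0·0.833333^15 = 0.0649055
  k=1: C(15,1)·0.166667^1·0.833333^14 = 0.1947164
  k=2: C(15,2)·0.166667^2·0.833333^13 = 0.2726030
  k=3: C(15,3)·0.166667^3·0.833333^12 = 0.2362559
P(X ≤ 3) = 0.7684808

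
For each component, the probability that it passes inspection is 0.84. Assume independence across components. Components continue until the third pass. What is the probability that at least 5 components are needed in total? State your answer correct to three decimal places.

Needing more than 4 components ⇔ fewer than 3 successes in the first 4. With X ~ Binomial(4, 0.84), P(Y > 4) = P(X ≤ 2).
  k=0: C(4,0)·0.84^0·0.16^4 = 0.00066
  k=1: C(4,1)·0.84^1·0.16^3 = 0.01376
  k=2: C(4,2)·0.84^2·0.16^2 = 0.10838
P(X ≤ 2) = 0.12280

0.123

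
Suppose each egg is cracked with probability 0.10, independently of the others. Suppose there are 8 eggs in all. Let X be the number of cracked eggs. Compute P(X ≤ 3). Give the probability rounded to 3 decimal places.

X ~ Binomial(8, 0.10); P(X ≤ 3) = Σ C(8,k) p^k (1−p)^(8−k) over k:
  k=0: C(8,0)·0.10^0·0.90^8 = 0.43047
  k=1: C(8,1)·0.10^1·0.90^7 = 0.38264
  k=2: C(8,2)·0.10^2·0.90^6 = 0.14880
  k=3: C(8,3)·0.10^3·0.90^5 = 0.03307
Total = 0.99498

0.995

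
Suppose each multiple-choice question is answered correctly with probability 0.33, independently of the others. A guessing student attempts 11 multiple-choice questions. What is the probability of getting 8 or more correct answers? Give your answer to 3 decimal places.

0.008

X ~ Binomial(11, 0.33); P(X ≥ 8) = Σ C(11,k) p^k (1−p)^(11−k) over k:
  k=8: C(11,8)·0.33^8·0.67^3 = 0.00698
  k=9: C(11,9)·0.33^9·0.67^2 = 0.00115
  k=10: C(11,10)·0.33^10·0.67^1 = 0.00011
  k=11: C(11,11)·0.33^11·0.67^0 = 0.00001
Total = 0.00824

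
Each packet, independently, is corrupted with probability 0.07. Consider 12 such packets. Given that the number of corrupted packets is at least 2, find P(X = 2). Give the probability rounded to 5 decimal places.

X ~ Binomial(12, 0.07). Want P(X=2 | X≥2) = P(X=2) / P(X≥2).
P(X=2) = C(12,2)·0.07^2·0.93^10 = 0.1565199
P(X≥2) = 1 − 0.4185963 − 0.3780870 = 0.2033167
Ratio = 0.1565199 / 0.2033167 = 0.7698328

0.76983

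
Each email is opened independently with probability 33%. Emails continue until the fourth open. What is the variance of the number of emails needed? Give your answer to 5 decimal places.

Y = total emails until the fourth success; negative binomial with r=4, p=0.33.
Var(Y) = r(1−p)/p² = 4·0.67 / 0.33² = 24.6097337

24.60973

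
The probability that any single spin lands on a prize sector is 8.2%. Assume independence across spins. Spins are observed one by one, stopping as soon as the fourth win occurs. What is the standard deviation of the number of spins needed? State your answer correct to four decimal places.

23.3689

Y = total spins until the fourth success; negative binomial with r=4, p=0.082.
SD(Y) = √[r(1−p)/p²] = √(546.103510) = 23.368858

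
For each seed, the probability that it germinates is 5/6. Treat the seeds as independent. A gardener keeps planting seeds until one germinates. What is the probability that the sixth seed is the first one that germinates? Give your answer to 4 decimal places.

Geometric (trials to first success), p = 0.833333.
P(Y = 6) = (1−p)^5 · p = 0.0001286 · 0.833333 = 0.000107

0.0001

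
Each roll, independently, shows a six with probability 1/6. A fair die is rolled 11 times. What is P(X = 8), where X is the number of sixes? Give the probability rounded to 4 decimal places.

0.0001

X ~ Binomial(n=11, p=0.166667).
P(X=8) = C(11,8) · p^8 · (1−p)^3
= 165 · 5.9537e-07 · 0.5787 = 0.000057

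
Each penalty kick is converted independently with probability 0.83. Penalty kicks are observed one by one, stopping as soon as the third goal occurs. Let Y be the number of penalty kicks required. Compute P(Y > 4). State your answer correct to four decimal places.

Needing more than 4 penalty kicks ⇔ fewer than 3 successes in the first 4. With X ~ Binomial(4, 0.83), P(Y > 4) = P(X ≤ 2).
  k=0: C(4,0)·0.83^0·0.17^4 = 0.000835
  k=1: C(4,1)·0.83^1·0.17^3 = 0.016311
  k=2: C(4,2)·0.83^2·0.17^2 = 0.119455
P(X ≤ 2) = 0.136602

0.1366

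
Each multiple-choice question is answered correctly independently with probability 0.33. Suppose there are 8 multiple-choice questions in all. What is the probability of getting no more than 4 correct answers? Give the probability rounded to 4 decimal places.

0.9154

X ~ Binomial(8, 0.33); P(X ≤ 4) = Σ C(8,k) p^k (1−p)^(8−k) over k:
  k=0: C(8,0)·0.33^0·0.67^8 = 0.040607
  k=1: C(8,1)·0.33^1·0.67^7 = 0.160003
  k=2: C(8,2)·0.33^2·0.67^6 = 0.275826
  k=3: C(8,3)·0.33^3·0.67^5 = 0.271709
  k=4: C(8,4)·0.33^4·0.67^4 = 0.167283
Total = 0.915428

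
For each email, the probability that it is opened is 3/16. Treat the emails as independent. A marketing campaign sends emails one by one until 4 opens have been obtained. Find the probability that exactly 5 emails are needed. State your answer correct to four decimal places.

Y = trial on which the fourth success occurs; negative binomial, r=4, p=0.1875.
P(Y=5) = C(4,3) · p^4 · (1−p)^1
= 4 · 0.001236 · 0.8125 = 0.004017

0.0040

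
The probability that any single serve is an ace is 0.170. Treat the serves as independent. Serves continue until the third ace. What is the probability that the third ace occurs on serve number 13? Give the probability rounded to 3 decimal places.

Y = trial on which the third success occurs; negative binomial, r=3, p=0.17.
P(Y=13) = C(12,2) · p^3 · (1−p)^10
= 66 · 0.004913 · 0.15516 = 0.05031

0.050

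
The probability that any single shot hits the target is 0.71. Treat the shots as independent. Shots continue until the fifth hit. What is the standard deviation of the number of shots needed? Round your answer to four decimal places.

1.6960

Y = total shots until the fifth success; negative binomial with r=5, p=0.71.
SD(Y) = √[r(1−p)/p²] = √(2.876413) = 1.695999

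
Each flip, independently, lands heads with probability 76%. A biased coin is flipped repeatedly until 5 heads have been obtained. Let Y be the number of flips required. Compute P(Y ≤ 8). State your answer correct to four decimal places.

0.8996

Finishing within 8 flips ⇔ at least 5 successes in the first 8. With X ~ Binomial(8, 0.76), P(Y ≤ 8) = 1 − P(X ≤ 4).
  k=0: C(8,0)·0.76^0·0.24^8 = 0.000011
  k=1: C(8,1)·0.76^1·0.24^7 = 0.000279
  k=2: C(8,2)·0.76^2·0.24^6 = 0.003091
  k=3: C(8,3)·0.76^3·0.24^5 = 0.019574
  k=4: C(8,4)·0.76^4·0.24^4 = 0.077481
1 − 0.100436 = 0.899564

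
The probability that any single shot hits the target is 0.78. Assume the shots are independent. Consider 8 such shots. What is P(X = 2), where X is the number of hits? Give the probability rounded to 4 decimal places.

X ~ Binomial(n=8, p=0.78).
P(X=2) = C(8,2) · p^2 · (1−p)^6
= 28 · 0.6084 · 0.00011338 = 0.001931

0.0019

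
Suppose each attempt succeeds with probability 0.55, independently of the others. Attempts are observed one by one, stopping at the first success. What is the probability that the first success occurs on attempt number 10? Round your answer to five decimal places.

0.00042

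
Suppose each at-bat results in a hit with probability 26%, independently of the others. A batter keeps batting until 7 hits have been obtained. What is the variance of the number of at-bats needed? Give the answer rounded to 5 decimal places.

Y = total at-bats until the seventh success; negative binomial with r=7, p=0.26.
Var(Y) = r(1−p)/p² = 7·0.74 / 0.26² = 76.6272189

76.62722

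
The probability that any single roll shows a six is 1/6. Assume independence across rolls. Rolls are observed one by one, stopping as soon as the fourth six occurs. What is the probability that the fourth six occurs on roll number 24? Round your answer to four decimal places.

Y = trial on which the fourth success occurs; negative binomial, r=4, p=0.166667.
P(Y=24) = C(23,3) · p^4 · (1−p)^20
= 1771 · 0.0007716 · 0.026084 = 0.035644

0.0356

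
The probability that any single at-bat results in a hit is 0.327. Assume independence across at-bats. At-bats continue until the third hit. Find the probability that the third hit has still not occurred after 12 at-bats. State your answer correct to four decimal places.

0.1935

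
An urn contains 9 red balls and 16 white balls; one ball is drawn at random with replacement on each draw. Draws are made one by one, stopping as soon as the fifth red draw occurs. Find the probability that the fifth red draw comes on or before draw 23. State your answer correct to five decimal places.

Finishing within 23 draws ⇔ at least 5 successes in the first 23. With X ~ Binomial(23, 0.36), P(Y ≤ 23) = 1 − P(X ≤ 4).
  k=0: C(23,0)·0.36^0·0.64^23 = 0.0000348
  k=1: C(23,1)·0.36^1·0.64^22 = 0.0004508
  k=2: C(23,2)·0.36^2·0.64^21 = 0.0027894
  k=3: C(23,3)·0.36^3·0.64^20 = 0.0109831
  k=4: C(23,4)·0.36^4·0.64^19 = 0.0308900
1 − 0.0451481 = 0.9548519

0.95485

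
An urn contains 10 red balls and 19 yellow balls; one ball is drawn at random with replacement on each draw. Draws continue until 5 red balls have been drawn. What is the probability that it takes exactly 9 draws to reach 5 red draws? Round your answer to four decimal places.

0.0629

Y = trial on which the fifth success occurs; negative binomial, r=5, p=0.344828.
P(Y=9) = C(8,4) · p^5 · (1−p)^4
= 70 · 0.0048754 · 0.18426 = 0.062883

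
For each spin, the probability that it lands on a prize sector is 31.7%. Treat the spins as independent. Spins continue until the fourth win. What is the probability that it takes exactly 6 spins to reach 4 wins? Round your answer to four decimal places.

0.0471

Y = trial on which the fourth success occurs; negative binomial, r=4, p=0.317.
P(Y=6) = C(5,3) · p^4 · (1−p)^2
= 10 · 0.010098 · 0.46649 = 0.047106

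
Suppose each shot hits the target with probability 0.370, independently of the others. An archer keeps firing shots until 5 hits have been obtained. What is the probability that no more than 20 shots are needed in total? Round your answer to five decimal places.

0.91409

Finishing within 20 shots ⇔ at least 5 successes in the first 20. With X ~ Binomial(20, 0.37), P(Y ≤ 20) = 1 − P(X ≤ 4).
  k=0: C(20,0)·0.37^0·0.63^20 = 0.0000970
  k=1: C(20,1)·0.37^1·0.63^19 = 0.0011395
  k=2: C(20,2)·0.37^2·0.63^18 = 0.0063575
  k=3: C(20,3)·0.37^3·0.63^17 = 0.0224026
  k=4: C(20,4)·0.37^4·0.63^16 = 0.0559177
1 − 0.0859144 = 0.9140856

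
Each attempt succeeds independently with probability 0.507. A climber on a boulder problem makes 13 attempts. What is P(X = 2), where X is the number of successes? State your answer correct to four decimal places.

0.0084

X ~ Binomial(n=13, p=0.507).
P(X=2) = C(13,2) · p^2 · (1−p)^11
= 78 · 0.25705 · 0.00041813 = 0.008384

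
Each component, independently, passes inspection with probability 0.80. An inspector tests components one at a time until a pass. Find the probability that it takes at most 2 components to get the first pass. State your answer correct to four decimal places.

Y = number of components to the first success; geometric, p = 0.80.
P(Y ≤ 2) = 1 − (1−p)^2 = 1 − 0.040000 = 0.960000

0.9600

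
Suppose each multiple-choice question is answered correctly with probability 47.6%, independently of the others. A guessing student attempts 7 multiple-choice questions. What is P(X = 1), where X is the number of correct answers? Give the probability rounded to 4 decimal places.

0.0690

X ~ Binomial(n=7, p=0.476).
P(X=1) = C(7,1) · p^1 · (1−p)^6
= 7 · 0.476 · 0.020701 = 0.068975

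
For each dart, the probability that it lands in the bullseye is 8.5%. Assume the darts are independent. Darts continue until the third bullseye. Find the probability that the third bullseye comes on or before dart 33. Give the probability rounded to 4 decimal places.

0.5403

Finishing within 33 darts ⇔ at least 3 successes in the first 33. With X ~ Binomial(33, 0.085), P(Y ≤ 33) = 1 − P(X ≤ 2).
  k=0: C(33,0)·0.085^0·0.915^33 = 0.053321
  k=1: C(33,1)·0.085^1·0.915^32 = 0.163459
  k=2: C(33,2)·0.085^2·0.915^31 = 0.242955
1 − 0.459734 = 0.540266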